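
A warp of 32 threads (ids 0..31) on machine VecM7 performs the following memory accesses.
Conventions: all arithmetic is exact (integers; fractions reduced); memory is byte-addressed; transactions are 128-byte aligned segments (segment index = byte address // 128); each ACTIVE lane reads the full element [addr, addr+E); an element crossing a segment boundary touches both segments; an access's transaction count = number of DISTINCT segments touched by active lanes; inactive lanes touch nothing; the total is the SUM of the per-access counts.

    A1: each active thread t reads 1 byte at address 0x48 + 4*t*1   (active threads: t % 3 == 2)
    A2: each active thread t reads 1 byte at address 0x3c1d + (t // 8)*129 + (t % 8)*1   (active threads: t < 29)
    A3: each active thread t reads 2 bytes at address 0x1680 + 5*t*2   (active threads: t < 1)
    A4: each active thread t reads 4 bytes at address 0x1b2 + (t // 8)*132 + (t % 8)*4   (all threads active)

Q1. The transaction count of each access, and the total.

A1: 2 transactions
A2: 4 transactions
A3: 1 transaction
A4: 4 transactions

Answer: 2,4,1,4; total 11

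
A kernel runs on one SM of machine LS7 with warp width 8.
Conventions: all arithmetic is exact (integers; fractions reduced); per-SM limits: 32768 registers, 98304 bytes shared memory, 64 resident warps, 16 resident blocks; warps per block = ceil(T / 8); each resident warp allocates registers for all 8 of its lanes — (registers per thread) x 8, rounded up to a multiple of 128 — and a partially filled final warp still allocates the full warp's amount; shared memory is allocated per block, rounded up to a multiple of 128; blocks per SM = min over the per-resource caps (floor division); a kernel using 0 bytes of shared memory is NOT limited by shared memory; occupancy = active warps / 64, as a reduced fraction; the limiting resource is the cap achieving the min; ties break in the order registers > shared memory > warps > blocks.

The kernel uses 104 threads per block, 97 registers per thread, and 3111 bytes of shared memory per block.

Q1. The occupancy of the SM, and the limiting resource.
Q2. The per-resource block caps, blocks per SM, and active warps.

Answer: occupancy 13/32, limited by registers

registers: 2 blocks
shared memory: 30 blocks
warps: 4 blocks
blocks: 16 blocks

Answer: 2 blocks, 26 active warps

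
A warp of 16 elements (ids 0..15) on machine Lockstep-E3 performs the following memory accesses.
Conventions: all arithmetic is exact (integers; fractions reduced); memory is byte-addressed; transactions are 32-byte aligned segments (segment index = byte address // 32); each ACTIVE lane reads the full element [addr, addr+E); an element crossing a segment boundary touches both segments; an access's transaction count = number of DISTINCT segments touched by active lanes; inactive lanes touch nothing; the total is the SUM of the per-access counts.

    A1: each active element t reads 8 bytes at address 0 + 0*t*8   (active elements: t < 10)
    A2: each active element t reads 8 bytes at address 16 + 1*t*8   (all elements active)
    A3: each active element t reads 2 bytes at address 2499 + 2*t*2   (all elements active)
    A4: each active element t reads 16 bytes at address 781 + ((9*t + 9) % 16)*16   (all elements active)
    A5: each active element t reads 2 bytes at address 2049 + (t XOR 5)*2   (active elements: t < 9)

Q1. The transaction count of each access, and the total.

A1: 1 transaction
A2: 5 transactions
A3: 3 transactions
A4: 9 transactions
A5: 1 transaction

Answer: 1,5,3,9,1; total 19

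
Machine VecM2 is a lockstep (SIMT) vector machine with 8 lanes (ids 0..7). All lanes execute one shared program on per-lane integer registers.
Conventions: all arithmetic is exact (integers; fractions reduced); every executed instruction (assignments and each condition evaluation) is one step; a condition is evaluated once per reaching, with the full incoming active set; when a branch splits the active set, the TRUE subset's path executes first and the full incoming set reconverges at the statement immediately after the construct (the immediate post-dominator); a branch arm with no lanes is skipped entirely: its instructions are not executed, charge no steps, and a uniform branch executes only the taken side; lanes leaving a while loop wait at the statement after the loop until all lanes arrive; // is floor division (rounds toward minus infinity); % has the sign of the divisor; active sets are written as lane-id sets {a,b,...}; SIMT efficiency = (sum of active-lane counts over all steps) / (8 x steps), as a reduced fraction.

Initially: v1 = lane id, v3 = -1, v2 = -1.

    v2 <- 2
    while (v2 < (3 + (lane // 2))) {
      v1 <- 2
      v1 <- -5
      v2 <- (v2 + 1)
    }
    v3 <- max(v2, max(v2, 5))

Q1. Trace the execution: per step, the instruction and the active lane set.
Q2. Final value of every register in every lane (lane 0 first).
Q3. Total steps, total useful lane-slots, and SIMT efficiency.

step 0: v2 <- 2                      {0,1,2,3,4,5,6,7}
step 1: eval (v2 < (3 + (lane // 2))) {0,1,2,3,4,5,6,7}
step 2: v1 <- 2                      {0,1,2,3,4,5,6,7}
step 3: v1 <- -5                     {0,1,2,3,4,5,6,7}
step 4: v2 <- (v2 + 1)               {0,1,2,3,4,5,6,7}
step 5: eval (v2 < (3 + (lane // 2))) {0,1,2,3,4,5,6,7}
step 6: v1 <- 2                      {2,3,4,5,6,7}
step 7: v1 <- -5                     {2,3,4,5,6,7}
step 8: v2 <- (v2 + 1)               {2,3,4,5,6,7}
step 9: eval (v2 < (3 + (lane // 2))) {2,3,4,5,6,7}
step 10: v1 <- 2                      {4,5,6,7}
step 11: v1 <- -5                     {4,5,6,7}
step 12: v2 <- (v2 + 1)               {4,5,6,7}
step 13: eval (v2 < (3 + (lane // 2))) {4,5,6,7}
step 14: v1 <- 2                      {6,7}
step 15: v1 <- -5                     {6,7}
step 16: v2 <- (v2 + 1)               {6,7}
step 17: eval (v2 < (3 + (lane // 2))) {6,7}
step 18: v3 <- max(v2, max(v2, 5))    {0,1,2,3,4,5,6,7}

Answer: 19 steps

v1: -5,-5,-5,-5,-5,-5,-5,-5
v3: 5,5,5,5,5,5,6,6
v2: 3,3,4,4,5,5,6,6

steps = 19; useful = 104; efficiency = 104/152 = 13/19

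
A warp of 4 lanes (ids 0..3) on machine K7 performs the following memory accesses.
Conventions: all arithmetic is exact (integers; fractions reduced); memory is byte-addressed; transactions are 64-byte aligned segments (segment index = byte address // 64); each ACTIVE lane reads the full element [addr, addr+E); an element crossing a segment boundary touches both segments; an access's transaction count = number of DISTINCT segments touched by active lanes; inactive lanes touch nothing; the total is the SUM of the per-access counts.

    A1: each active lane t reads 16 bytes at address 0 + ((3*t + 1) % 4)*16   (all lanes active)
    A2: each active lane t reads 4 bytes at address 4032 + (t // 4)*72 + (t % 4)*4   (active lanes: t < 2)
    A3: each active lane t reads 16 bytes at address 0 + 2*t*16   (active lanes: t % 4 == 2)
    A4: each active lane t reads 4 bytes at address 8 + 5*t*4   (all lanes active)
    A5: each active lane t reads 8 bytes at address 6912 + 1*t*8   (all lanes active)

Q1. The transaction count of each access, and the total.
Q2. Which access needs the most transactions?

A1: 1 transaction
A2: 1 transaction
A3: 1 transaction
A4: 2 transactions
A5: 1 transaction

Answer: 1,1,1,2,1; total 6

Answer: A4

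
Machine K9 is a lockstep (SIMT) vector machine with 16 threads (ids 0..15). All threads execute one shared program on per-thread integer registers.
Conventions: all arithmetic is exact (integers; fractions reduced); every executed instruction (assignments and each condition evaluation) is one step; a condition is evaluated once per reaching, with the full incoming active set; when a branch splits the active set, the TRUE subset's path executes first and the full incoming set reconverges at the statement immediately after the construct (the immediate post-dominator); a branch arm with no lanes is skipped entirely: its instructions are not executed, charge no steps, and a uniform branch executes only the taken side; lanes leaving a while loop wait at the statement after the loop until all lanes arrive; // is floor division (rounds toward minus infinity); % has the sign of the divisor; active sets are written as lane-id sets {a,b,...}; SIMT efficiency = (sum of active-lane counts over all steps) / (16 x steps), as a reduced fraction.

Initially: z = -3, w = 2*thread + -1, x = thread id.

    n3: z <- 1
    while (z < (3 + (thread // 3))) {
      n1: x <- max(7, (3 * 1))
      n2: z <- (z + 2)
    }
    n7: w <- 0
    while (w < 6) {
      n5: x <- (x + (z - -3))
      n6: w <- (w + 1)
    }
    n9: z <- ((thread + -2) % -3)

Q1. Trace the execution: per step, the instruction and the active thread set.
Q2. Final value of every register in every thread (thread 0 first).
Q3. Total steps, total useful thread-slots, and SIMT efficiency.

step 0: z <- 1                       {0,1,2,3,4,5,6,7,8,9,10,11,12,13,14,15}
step 1: eval (z < (3 + (thread // 3))) {0,1,2,3,4,5,6,7,8,9,10,11,12,13,14,15}
step 2: x <- max(7, (3 * 1))         {0,1,2,3,4,5,6,7,8,9,10,11,12,13,14,15}
step 3: z <- (z + 2)                 {0,1,2,3,4,5,6,7,8,9,10,11,12,13,14,15}
step 4: eval (z < (3 + (thread // 3))) {0,1,2,3,4,5,6,7,8,9,10,11,12,13,14,15}
step 5: x <- max(7, (3 * 1))         {3,4,5,6,7,8,9,10,11,12,13,14,15}
step 6: z <- (z + 2)                 {3,4,5,6,7,8,9,10,11,12,13,14,15}
step 7: eval (z < (3 + (thread // 3))) {3,4,5,6,7,8,9,10,11,12,13,14,15}
step 8: x <- max(7, (3 * 1))         {9,10,11,12,13,14,15}
step 9: z <- (z + 2)                 {9,10,11,12,13,14,15}
step 10: eval (z < (3 + (thread // 3))) {9,10,11,12,13,14,15}
step 11: x <- max(7, (3 * 1))         {15}
step 12: z <- (z + 2)                 {15}
step 13: eval (z < (3 + (thread // 3))) {15}
step 14: w <- 0                       {0,1,2,3,4,5,6,7,8,9,10,11,12,13,14,15}
step 15: eval (w < 6)                 {0,1,2,3,4,5,6,7,8,9,10,11,12,13,14,15}
step 16: x <- (x + (z - -3))          {0,1,2,3,4,5,6,7,8,9,10,11,12,13,14,15}
step 17: w <- (w + 1)                 {0,1,2,3,4,5,6,7,8,9,10,11,12,13,14,15}
step 18: eval (w < 6)                 {0,1,2,3,4,5,6,7,8,9,10,11,12,13,14,15}
step 19: x <- (x + (z - -3))          {0,1,2,3,4,5,6,7,8,9,10,11,12,13,14,15}
step 20: w <- (w + 1)                 {0,1,2,3,4,5,6,7,8,9,10,11,12,13,14,15}
step 21: eval (w < 6)                 {0,1,2,3,4,5,6,7,8,9,10,11,12,13,14,15}
step 22: x <- (x + (z - -3))          {0,1,2,3,4,5,6,7,8,9,10,11,12,13,14,15}
step 23: w <- (w + 1)                 {0,1,2,3,4,5,6,7,8,9,10,11,12,13,14,15}
step 24: eval (w < 6)                 {0,1,2,3,4,5,6,7,8,9,10,11,12,13,14,15}
step 25: x <- (x + (z - -3))          {0,1,2,3,4,5,6,7,8,9,10,11,12,13,14,15}
step 26: w <- (w + 1)                 {0,1,2,3,4,5,6,7,8,9,10,11,12,13,14,15}
step 27: eval (w < 6)                 {0,1,2,3,4,5,6,7,8,9,10,11,12,13,14,15}
step 28: x <- (x + (z - -3))          {0,1,2,3,4,5,6,7,8,9,10,11,12,13,14,15}
step 29: w <- (w + 1)                 {0,1,2,3,4,5,6,7,8,9,10,11,12,13,14,15}
step 30: eval (w < 6)                 {0,1,2,3,4,5,6,7,8,9,10,11,12,13,14,15}
step 31: x <- (x + (z - -3))          {0,1,2,3,4,5,6,7,8,9,10,11,12,13,14,15}
step 32: w <- (w + 1)                 {0,1,2,3,4,5,6,7,8,9,10,11,12,13,14,15}
step 33: eval (w < 6)                 {0,1,2,3,4,5,6,7,8,9,10,11,12,13,14,15}
step 34: z <- ((thread + -2) % -3)    {0,1,2,3,4,5,6,7,8,9,10,11,12,13,14,15}

Answer: 35 steps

z: -2,-1,0,-2,-1,0,-2,-1,0,-2,-1,0,-2,-1,0,-2
w: 6,6,6,6,6,6,6,6,6,6,6,6,6,6,6,6
x: 43,43,43,55,55,55,55,55,55,67,67,67,67,67,67,79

steps = 35; useful = 479; efficiency = 479/560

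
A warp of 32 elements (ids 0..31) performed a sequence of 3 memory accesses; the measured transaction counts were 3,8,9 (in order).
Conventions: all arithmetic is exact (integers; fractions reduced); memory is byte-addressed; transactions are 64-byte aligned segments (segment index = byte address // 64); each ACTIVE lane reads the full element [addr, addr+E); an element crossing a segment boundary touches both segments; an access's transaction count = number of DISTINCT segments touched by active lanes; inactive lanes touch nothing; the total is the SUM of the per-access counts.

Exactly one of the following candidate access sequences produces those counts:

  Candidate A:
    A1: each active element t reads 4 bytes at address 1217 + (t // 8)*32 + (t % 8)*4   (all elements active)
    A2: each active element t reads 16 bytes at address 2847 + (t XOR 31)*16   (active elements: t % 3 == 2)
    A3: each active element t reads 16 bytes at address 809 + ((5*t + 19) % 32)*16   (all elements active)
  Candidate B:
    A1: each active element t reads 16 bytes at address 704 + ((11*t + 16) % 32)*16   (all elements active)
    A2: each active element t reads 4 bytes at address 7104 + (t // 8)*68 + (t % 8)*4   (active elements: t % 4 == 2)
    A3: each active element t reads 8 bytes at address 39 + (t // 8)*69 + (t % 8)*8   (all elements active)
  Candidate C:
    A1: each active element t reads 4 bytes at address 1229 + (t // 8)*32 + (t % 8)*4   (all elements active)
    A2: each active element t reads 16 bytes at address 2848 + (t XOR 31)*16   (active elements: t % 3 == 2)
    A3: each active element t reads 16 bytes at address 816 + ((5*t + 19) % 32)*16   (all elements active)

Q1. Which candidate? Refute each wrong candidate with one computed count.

B: A1 gives 8 transactions, not 3
C: A2 gives 7 transactions, not 8
A: all counts match (3,8,9)

Answer: A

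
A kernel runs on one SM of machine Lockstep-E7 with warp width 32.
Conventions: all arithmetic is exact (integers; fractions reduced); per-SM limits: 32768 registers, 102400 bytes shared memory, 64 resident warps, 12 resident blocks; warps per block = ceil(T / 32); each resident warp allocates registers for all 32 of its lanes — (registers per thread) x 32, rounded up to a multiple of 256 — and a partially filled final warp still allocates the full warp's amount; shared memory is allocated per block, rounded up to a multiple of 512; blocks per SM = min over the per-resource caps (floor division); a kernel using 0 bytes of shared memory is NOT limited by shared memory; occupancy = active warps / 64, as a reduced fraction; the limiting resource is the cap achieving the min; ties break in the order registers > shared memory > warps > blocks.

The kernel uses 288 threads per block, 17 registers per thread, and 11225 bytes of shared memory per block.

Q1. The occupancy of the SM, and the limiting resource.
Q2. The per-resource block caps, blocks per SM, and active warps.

Answer: occupancy 9/16, limited by registers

registers: 4 blocks
shared memory: 9 blocks
warps: 7 blocks
blocks: 12 blocks

Answer: 4 blocks, 36 active warps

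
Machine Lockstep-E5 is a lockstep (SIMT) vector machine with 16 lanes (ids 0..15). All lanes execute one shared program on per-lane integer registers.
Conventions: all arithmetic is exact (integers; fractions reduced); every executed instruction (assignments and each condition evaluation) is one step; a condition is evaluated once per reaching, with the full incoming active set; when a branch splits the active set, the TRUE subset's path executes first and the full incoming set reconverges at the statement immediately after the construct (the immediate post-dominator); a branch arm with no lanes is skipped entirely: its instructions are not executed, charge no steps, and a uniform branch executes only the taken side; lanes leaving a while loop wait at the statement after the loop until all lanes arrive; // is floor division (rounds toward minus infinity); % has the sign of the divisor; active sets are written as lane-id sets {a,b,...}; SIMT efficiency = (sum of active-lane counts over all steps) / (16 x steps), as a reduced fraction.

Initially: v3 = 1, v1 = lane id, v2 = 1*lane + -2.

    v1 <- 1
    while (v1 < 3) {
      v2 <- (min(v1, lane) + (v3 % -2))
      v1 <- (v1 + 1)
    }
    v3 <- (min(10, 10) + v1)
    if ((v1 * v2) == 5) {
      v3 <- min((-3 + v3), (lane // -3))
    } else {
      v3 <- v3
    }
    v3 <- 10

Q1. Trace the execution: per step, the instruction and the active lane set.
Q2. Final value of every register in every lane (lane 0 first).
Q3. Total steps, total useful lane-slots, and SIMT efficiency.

step 0: v1 <- 1                      {0,1,2,3,4,5,6,7,8,9,10,11,12,13,14,15}
step 1: eval (v1 < 3)                {0,1,2,3,4,5,6,7,8,9,10,11,12,13,14,15}
step 2: v2 <- (min(v1, lane) + (v3 % -2)) {0,1,2,3,4,5,6,7,8,9,10,11,12,13,14,15}
step 3: v1 <- (v1 + 1)               {0,1,2,3,4,5,6,7,8,9,10,11,12,13,14,15}
step 4: eval (v1 < 3)                {0,1,2,3,4,5,6,7,8,9,10,11,12,13,14,15}
step 5: v2 <- (min(v1, lane) + (v3 % -2)) {0,1,2,3,4,5,6,7,8,9,10,11,12,13,14,15}
step 6: v1 <- (v1 + 1)               {0,1,2,3,4,5,6,7,8,9,10,11,12,13,14,15}
step 7: eval (v1 < 3)                {0,1,2,3,4,5,6,7,8,9,10,11,12,13,14,15}
step 8: v3 <- (min(10, 10) + v1)     {0,1,2,3,4,5,6,7,8,9,10,11,12,13,14,15}
step 9: eval ((v1 * v2) == 5)        {0,1,2,3,4,5,6,7,8,9,10,11,12,13,14,15}
step 10: v3 <- v3                     {0,1,2,3,4,5,6,7,8,9,10,11,12,13,14,15}
step 11: v3 <- 10                     {0,1,2,3,4,5,6,7,8,9,10,11,12,13,14,15}

Answer: 12 steps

v3: 10,10,10,10,10,10,10,10,10,10,10,10,10,10,10,10
v1: 3,3,3,3,3,3,3,3,3,3,3,3,3,3,3,3
v2: -1,0,1,1,1,1,1,1,1,1,1,1,1,1,1,1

steps = 12; useful = 192; efficiency = 192/192 = 1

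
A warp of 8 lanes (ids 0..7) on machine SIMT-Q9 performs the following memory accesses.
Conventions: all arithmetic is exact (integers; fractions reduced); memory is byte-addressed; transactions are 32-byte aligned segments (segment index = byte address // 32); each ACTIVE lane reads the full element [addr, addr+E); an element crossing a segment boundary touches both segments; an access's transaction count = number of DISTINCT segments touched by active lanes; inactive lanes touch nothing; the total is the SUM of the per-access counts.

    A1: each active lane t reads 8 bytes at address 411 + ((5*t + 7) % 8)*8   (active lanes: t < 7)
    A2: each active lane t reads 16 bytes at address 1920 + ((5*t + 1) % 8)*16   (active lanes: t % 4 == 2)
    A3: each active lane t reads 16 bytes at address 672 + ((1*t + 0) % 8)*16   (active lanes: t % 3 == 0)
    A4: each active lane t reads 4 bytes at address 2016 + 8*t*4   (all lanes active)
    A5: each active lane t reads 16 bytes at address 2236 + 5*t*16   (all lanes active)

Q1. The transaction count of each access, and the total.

A1: 3 transactions
A2: 2 transactions
A3: 3 transactions
A4: 8 transactions
A5: 12 transactions

Answer: 3,2,3,8,12; total 28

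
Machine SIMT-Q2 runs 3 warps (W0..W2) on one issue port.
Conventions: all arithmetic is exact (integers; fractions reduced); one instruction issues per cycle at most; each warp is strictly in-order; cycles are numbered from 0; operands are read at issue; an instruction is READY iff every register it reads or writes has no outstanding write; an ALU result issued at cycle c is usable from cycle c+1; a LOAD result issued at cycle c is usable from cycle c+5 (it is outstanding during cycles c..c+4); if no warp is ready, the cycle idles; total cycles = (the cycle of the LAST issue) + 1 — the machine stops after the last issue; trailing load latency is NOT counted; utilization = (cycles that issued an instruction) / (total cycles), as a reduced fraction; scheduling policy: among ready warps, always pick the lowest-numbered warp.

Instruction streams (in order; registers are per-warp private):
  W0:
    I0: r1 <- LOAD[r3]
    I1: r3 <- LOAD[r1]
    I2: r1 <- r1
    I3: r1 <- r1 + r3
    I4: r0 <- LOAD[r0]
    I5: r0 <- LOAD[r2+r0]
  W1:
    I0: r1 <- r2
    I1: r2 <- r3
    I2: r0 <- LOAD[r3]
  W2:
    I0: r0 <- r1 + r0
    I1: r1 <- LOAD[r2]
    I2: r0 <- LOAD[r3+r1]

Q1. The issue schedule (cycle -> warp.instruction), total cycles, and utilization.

cycle 0: W0.I0
cycle 1: W1.I0
cycle 2: W1.I1
cycle 3: W1.I2
cycle 4: W2.I0
cycle 5: W0.I1
cycle 6: W0.I2
cycle 7: W2.I1
cycle 8: idle
cycle 9: idle
cycle 10: W0.I3
cycle 11: W0.I4
cycle 12: W2.I2
cycle 13: idle
cycle 14: idle
cycle 15: idle
cycle 16: W0.I5

Answer: 17 cycles, utilization 12/17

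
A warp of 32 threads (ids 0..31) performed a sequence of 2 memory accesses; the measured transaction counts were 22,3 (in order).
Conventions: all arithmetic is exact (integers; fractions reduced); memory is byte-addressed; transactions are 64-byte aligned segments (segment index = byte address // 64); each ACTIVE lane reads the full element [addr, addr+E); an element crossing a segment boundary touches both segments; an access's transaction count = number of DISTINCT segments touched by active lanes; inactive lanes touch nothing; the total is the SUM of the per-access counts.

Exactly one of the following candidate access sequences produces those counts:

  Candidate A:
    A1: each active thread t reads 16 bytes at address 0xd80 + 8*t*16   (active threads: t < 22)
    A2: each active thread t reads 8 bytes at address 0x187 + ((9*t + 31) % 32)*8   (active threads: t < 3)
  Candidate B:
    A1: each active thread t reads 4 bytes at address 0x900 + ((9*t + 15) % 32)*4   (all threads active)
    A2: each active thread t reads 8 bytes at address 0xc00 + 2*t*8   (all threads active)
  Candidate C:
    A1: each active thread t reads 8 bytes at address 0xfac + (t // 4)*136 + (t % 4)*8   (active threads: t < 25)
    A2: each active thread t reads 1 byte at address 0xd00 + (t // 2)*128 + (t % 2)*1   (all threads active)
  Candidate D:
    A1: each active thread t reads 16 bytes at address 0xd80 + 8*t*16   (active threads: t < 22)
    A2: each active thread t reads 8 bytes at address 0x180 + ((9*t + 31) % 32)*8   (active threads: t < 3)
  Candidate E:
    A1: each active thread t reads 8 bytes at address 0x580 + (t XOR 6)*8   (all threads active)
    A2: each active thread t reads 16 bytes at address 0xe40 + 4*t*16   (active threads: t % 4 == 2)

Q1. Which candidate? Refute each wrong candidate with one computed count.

A: A2 gives 4 transactions, not 3
B: A1 gives 2 transactions, not 22
C: A1 gives 10 transactions, not 22
E: A1 gives 4 transactions, not 22
D: all counts match (22,3)

Answer: D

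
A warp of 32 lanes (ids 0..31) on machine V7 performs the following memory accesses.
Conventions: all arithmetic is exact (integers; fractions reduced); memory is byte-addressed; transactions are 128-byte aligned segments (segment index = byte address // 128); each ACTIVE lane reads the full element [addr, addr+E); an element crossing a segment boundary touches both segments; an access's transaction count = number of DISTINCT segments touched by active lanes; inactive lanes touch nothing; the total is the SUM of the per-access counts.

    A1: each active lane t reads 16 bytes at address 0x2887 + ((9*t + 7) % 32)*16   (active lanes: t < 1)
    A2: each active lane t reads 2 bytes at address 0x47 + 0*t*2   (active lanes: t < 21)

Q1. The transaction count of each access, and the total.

A1: 2 transactions
A2: 1 transaction

Answer: 2,1; total 3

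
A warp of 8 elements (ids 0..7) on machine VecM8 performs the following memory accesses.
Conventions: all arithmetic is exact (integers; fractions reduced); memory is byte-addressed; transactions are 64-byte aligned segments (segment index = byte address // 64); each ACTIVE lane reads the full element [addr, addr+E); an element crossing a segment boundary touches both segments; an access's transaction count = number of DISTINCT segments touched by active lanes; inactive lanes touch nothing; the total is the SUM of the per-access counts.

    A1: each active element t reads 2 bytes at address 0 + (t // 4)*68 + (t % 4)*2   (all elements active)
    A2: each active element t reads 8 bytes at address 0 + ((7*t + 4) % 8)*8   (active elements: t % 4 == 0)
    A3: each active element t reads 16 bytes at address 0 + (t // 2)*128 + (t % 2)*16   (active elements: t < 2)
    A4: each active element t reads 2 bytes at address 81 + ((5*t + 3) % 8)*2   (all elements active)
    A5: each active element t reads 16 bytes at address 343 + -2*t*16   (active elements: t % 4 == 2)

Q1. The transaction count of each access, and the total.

A1: 2 transactions
A2: 1 transaction
A3: 1 transaction
A4: 1 transaction
A5: 2 transactions

Answer: 2,1,1,1,2; total 7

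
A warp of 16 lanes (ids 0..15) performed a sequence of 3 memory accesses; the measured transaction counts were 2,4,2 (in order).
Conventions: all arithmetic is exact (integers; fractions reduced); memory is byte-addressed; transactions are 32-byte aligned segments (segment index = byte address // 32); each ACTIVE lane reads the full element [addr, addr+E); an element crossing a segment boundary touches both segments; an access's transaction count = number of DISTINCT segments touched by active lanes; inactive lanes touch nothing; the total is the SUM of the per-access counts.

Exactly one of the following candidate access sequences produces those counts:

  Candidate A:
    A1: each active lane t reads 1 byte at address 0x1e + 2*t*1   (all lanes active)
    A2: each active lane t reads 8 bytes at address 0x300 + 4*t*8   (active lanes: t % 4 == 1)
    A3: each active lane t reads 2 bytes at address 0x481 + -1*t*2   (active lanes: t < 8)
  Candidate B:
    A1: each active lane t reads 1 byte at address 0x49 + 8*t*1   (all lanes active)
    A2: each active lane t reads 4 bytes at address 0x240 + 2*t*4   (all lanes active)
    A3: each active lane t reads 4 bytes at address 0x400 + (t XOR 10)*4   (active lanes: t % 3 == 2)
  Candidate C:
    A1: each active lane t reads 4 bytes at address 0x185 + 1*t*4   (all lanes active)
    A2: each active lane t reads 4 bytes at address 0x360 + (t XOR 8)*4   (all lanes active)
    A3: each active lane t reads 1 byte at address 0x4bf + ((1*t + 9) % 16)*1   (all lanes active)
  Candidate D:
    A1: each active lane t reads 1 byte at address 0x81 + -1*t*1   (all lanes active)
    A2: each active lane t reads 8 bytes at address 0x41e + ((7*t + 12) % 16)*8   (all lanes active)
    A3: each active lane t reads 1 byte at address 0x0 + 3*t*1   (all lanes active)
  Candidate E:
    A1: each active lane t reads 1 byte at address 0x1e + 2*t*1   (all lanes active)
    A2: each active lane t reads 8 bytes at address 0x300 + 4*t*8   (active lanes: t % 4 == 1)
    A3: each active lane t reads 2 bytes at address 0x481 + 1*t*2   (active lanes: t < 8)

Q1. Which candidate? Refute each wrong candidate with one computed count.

B: A1 gives 5 transactions, not 2
C: A1 gives 3 transactions, not 2
D: A2 gives 5 transactions, not 4
E: A3 gives 1 transaction, not 2
A: all counts match (2,4,2)

Answer: A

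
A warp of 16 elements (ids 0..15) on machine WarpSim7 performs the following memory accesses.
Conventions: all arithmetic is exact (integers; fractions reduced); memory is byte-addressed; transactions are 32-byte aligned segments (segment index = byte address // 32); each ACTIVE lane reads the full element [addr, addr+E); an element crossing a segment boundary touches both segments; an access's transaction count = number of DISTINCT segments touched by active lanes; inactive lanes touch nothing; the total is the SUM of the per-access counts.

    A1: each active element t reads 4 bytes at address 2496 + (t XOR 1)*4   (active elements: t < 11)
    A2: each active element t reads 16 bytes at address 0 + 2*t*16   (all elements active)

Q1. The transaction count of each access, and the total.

A1: 2 transactions
A2: 16 transactions

Answer: 2,16; total 18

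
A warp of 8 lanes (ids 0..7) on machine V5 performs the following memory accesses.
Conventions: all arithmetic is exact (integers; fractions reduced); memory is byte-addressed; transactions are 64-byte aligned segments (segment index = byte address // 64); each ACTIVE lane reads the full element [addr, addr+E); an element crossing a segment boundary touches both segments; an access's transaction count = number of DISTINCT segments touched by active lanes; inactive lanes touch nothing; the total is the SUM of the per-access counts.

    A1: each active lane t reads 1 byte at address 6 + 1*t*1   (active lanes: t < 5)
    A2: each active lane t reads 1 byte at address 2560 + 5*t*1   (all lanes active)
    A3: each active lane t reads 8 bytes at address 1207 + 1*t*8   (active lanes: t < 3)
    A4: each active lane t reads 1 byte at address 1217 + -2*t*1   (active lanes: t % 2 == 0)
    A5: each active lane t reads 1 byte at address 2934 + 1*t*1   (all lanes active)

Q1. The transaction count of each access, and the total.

A1: 1 transaction
A2: 1 transaction
A3: 2 transactions
A4: 2 transactions
A5: 1 transaction

Answer: 1,1,2,2,1; total 7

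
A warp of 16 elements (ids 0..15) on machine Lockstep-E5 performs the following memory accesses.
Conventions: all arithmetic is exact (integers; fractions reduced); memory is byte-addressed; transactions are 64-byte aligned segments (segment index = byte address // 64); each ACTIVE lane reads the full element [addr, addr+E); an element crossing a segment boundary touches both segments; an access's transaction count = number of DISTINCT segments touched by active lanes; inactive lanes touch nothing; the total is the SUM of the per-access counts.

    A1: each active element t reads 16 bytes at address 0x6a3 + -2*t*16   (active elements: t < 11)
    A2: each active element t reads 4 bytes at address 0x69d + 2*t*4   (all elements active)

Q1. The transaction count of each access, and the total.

A1: 6 transactions
A2: 3 transactions

Answer: 6,3; total 9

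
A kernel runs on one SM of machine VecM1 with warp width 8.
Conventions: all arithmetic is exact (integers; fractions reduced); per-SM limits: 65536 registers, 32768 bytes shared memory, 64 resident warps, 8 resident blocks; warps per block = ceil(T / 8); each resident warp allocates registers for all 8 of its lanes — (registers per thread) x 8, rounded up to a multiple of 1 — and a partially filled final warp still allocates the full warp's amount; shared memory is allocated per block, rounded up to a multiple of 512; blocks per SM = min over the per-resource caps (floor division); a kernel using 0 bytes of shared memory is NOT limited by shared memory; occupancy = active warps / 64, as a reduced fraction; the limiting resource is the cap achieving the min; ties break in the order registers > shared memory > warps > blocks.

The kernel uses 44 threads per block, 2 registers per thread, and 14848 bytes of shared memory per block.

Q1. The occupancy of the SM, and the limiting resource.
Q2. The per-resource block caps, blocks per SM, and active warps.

Answer: occupancy 3/16, limited by shared memory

registers: 682 blocks
shared memory: 2 blocks
warps: 10 blocks
blocks: 8 blocks

Answer: 2 blocks, 12 active warps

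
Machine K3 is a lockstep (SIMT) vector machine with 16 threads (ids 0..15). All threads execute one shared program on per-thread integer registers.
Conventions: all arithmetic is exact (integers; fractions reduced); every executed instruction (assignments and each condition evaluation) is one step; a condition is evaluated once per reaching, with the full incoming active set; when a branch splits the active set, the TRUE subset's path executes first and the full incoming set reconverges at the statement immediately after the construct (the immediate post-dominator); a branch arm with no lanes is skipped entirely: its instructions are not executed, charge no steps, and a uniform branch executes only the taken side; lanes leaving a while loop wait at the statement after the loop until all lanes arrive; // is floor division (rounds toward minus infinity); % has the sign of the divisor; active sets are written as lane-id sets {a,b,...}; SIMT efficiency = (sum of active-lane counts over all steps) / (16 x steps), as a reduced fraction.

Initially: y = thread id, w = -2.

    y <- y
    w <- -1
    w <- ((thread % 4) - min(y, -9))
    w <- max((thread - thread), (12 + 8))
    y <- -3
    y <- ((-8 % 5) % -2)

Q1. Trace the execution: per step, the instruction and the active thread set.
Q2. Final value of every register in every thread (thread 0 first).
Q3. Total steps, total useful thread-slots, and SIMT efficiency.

step 0: y <- y                       {0,1,2,3,4,5,6,7,8,9,10,11,12,13,14,15}
step 1: w <- -1                      {0,1,2,3,4,5,6,7,8,9,10,11,12,13,14,15}
step 2: w <- ((thread % 4) - min(y, -9)) {0,1,2,3,4,5,6,7,8,9,10,11,12,13,14,15}
step 3: w <- max((thread - thread), (12 + 8)) {0,1,2,3,4,5,6,7,8,9,10,11,12,13,14,15}
step 4: y <- -3                      {0,1,2,3,4,5,6,7,8,9,10,11,12,13,14,15}
step 5: y <- ((-8 % 5) % -2)         {0,1,2,3,4,5,6,7,8,9,10,11,12,13,14,15}

Answer: 6 steps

y: 0,0,0,0,0,0,0,0,0,0,0,0,0,0,0,0
w: 20,20,20,20,20,20,20,20,20,20,20,20,20,20,20,20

steps = 6; useful = 96; efficiency = 96/96 = 1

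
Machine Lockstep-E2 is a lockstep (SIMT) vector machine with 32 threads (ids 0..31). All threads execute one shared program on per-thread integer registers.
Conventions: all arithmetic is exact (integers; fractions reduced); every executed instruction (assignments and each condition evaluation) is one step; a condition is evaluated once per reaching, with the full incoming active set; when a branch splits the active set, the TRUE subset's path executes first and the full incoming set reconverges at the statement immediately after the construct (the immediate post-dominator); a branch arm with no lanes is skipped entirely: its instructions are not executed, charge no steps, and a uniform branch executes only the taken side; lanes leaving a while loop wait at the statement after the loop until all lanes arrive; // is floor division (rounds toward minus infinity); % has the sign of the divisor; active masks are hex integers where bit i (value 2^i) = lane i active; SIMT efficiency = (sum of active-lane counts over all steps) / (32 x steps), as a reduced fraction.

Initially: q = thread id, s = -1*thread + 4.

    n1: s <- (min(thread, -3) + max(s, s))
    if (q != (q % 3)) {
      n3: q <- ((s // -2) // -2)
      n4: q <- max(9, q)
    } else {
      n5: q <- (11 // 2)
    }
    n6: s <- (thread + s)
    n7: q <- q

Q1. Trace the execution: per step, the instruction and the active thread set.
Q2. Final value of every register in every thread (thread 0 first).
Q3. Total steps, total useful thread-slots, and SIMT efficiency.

step 0: s <- (min(thread, -3) + max(s, s)) 0xffffffff
step 1: eval (q != (q % 3))          0xffffffff
step 2: q <- ((s // -2) // -2)       0xfffffff8
step 3: q <- max(9, q)               0xfffffff8
step 4: q <- (11 // 2)               0x00000007
step 5: s <- (thread + s)            0xffffffff
step 6: q <- q                       0xffffffff

Answer: 7 steps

q: 5,5,5,9,9,9,9,9,9,9,9,9,9,9,9,9,9,9,9,9,9,9,9,9,9,9,9,9,9,9,9,9
s: 1,1,1,1,1,1,1,1,1,1,1,1,1,1,1,1,1,1,1,1,1,1,1,1,1,1,1,1,1,1,1,1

steps = 7; useful = 189; efficiency = 189/224 = 27/32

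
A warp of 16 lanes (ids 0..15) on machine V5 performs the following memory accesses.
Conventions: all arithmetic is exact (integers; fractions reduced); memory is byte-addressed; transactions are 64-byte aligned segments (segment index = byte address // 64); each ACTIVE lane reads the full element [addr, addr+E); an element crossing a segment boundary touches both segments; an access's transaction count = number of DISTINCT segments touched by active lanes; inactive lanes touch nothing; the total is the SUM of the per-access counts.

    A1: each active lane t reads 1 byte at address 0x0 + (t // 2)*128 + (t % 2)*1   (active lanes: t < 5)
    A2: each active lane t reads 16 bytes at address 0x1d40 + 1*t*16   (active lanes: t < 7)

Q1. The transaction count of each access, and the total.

A1: 3 transactions
A2: 2 transactions

Answer: 3,2; total 5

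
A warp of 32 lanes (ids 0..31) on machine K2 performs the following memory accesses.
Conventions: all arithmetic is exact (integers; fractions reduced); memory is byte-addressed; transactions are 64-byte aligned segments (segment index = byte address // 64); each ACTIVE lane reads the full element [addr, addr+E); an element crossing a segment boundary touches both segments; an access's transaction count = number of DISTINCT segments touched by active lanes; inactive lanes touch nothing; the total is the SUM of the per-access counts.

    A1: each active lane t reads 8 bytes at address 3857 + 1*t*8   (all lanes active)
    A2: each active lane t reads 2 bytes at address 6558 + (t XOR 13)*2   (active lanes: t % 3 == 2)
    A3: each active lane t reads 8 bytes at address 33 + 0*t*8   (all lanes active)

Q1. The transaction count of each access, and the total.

A1: 5 transactions
A2: 2 transactions
A3: 1 transaction

Answer: 5,2,1; total 8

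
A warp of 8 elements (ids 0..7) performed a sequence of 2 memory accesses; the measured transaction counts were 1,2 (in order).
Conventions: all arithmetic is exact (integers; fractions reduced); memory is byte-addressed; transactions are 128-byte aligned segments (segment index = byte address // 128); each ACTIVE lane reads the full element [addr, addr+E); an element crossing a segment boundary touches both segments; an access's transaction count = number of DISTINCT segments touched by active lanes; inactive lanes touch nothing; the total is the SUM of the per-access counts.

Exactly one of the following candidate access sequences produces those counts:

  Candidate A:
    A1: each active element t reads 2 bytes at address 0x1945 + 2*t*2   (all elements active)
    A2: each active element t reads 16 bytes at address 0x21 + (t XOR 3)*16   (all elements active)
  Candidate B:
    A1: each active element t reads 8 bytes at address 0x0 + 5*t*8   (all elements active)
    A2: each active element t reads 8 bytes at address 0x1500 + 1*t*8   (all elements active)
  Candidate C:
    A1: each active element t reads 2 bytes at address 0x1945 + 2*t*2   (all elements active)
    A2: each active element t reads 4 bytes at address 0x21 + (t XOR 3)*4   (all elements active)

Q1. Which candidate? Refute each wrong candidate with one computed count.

B: A1 gives 3 transactions, not 1
C: A2 gives 1 transaction, not 2
A: all counts match (1,2)

Answer: A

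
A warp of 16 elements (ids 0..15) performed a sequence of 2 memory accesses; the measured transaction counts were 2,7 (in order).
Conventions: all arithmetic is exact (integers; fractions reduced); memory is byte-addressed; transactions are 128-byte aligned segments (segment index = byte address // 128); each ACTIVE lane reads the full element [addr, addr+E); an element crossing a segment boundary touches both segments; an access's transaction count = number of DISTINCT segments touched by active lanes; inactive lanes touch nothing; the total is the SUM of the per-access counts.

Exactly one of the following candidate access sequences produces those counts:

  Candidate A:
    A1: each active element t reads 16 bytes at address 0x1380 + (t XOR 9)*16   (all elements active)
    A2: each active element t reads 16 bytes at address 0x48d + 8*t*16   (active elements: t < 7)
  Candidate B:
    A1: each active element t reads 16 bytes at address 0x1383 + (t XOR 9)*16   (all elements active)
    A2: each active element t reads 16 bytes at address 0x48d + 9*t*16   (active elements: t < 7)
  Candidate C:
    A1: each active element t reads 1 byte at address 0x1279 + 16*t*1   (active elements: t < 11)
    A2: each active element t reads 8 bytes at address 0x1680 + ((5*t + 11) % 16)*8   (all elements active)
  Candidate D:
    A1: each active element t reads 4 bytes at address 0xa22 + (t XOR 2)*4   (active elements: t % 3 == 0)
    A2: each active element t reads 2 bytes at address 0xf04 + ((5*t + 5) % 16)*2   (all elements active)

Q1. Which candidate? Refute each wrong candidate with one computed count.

B: A1 gives 3 transactions, not 2
C: A1 gives 3 transactions, not 2
D: A1 gives 1 transaction, not 2
A: all counts match (2,7)

Answer: A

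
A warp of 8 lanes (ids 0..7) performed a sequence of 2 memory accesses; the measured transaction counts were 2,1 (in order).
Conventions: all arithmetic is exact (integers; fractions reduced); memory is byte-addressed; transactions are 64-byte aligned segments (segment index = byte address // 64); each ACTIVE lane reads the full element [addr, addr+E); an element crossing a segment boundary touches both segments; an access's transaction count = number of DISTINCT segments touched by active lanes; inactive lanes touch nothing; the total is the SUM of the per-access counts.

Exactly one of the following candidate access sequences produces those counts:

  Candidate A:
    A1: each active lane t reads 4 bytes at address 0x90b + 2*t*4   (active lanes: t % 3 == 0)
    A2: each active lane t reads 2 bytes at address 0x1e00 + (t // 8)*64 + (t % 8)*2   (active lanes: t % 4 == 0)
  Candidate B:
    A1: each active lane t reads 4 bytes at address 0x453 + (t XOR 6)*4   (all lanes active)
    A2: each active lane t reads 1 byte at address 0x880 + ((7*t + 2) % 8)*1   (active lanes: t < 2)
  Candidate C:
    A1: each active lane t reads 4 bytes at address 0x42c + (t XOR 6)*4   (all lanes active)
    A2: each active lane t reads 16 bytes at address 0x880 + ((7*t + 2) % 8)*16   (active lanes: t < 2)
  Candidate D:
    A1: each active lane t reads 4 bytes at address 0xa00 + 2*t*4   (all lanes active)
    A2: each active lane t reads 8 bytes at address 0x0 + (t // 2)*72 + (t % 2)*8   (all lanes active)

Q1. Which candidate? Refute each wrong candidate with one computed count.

A: A1 gives 1 transaction, not 2
B: A1 gives 1 transaction, not 2
D: A1 gives 1 transaction, not 2
C: all counts match (2,1)

Answer: C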